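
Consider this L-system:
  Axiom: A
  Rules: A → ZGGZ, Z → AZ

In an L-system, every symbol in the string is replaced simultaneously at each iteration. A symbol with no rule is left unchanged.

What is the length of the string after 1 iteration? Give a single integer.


Answer: 4

Derivation:
Step 0: length = 1
Step 1: length = 4


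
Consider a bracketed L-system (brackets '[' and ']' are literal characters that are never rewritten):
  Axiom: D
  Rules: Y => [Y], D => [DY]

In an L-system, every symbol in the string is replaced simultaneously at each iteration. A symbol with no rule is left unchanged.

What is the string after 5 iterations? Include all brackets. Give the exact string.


Answer: [[[[[DY][Y]][[Y]]][[[Y]]]][[[[Y]]]]]

Derivation:
Step 0: D
Step 1: [DY]
Step 2: [[DY][Y]]
Step 3: [[[DY][Y]][[Y]]]
Step 4: [[[[DY][Y]][[Y]]][[[Y]]]]
Step 5: [[[[[DY][Y]][[Y]]][[[Y]]]][[[[Y]]]]]


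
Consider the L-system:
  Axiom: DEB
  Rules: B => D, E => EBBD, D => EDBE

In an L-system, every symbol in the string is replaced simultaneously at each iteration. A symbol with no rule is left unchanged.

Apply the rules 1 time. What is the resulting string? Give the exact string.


Step 0: DEB
Step 1: EDBEEBBDD

Answer: EDBEEBBDD


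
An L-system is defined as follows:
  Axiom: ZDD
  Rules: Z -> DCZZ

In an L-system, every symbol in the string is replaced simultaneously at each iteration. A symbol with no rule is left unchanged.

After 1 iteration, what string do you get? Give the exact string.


Answer: DCZZDD

Derivation:
Step 0: ZDD
Step 1: DCZZDD


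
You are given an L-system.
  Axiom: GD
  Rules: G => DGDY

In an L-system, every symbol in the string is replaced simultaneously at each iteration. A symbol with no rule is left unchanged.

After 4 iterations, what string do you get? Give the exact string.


Step 0: GD
Step 1: DGDYD
Step 2: DDGDYDYD
Step 3: DDDGDYDYDYD
Step 4: DDDDGDYDYDYDYD

Answer: DDDDGDYDYDYDYD


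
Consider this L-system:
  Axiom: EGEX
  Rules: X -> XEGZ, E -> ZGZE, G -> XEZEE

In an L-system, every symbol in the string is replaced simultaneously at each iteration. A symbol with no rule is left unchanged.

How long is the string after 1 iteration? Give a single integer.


Answer: 17

Derivation:
Step 0: length = 4
Step 1: length = 17


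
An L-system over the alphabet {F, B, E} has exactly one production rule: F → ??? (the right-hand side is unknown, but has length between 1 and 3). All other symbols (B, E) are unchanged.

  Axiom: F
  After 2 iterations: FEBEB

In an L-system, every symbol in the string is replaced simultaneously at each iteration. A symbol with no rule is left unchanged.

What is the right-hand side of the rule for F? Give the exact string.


Trying F → FEB:
  Step 0: F
  Step 1: FEB
  Step 2: FEBEB
Matches the given result.

Answer: FEB


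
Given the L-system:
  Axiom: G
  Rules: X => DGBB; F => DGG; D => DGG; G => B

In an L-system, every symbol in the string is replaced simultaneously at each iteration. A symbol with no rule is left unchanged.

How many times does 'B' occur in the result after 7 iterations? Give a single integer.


Answer: 1

Derivation:
Step 0: G  (0 'B')
Step 1: B  (1 'B')
Step 2: B  (1 'B')
Step 3: B  (1 'B')
Step 4: B  (1 'B')
Step 5: B  (1 'B')
Step 6: B  (1 'B')
Step 7: B  (1 'B')


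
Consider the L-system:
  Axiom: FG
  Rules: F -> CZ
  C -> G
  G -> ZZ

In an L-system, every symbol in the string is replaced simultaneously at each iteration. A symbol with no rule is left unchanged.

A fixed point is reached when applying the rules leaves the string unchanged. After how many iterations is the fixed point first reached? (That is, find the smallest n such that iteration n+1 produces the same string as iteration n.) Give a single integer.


Step 0: FG
Step 1: CZZZ
Step 2: GZZZ
Step 3: ZZZZZ
Step 4: ZZZZZ  (unchanged — fixed point at step 3)

Answer: 3


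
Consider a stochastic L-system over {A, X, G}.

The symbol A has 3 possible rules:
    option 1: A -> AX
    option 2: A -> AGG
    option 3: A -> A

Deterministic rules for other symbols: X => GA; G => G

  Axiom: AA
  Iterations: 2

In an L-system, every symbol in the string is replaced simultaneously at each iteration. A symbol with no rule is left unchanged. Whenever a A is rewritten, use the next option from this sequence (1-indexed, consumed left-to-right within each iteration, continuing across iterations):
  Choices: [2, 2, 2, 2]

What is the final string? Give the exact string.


Answer: AGGGGAGGGG

Derivation:
Step 0: AA
Step 1: AGGAGG  (used choices [2, 2])
Step 2: AGGGGAGGGG  (used choices [2, 2])


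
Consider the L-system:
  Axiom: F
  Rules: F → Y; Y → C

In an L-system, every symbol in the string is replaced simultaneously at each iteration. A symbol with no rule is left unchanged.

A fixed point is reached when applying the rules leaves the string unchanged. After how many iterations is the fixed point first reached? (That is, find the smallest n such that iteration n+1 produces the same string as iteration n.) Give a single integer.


Step 0: F
Step 1: Y
Step 2: C
Step 3: C  (unchanged — fixed point at step 2)

Answer: 2


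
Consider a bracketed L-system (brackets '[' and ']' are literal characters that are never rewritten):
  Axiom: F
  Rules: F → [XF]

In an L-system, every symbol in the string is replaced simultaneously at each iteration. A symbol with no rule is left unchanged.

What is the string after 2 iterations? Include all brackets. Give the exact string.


Answer: [X[XF]]

Derivation:
Step 0: F
Step 1: [XF]
Step 2: [X[XF]]


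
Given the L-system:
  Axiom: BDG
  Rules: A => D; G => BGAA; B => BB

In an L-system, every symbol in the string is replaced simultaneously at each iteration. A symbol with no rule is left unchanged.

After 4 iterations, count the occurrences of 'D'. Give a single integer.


Answer: 7

Derivation:
Step 0: BDG  (1 'D')
Step 1: BBDBGAA  (1 'D')
Step 2: BBBBDBBBGAADD  (3 'D')
Step 3: BBBBBBBBDBBBBBBBGAADDDD  (5 'D')
Step 4: BBBBBBBBBBBBBBBBDBBBBBBBBBBBBBBBGAADDDDDD  (7 'D')


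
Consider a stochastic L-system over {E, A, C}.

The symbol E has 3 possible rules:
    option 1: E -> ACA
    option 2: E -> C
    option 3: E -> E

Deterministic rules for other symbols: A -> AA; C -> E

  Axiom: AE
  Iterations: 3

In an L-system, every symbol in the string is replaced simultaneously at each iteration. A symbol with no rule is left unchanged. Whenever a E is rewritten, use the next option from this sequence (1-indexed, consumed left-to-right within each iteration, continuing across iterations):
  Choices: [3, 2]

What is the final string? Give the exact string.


Step 0: AE
Step 1: AAE  (used choices [3])
Step 2: AAAAC  (used choices [2])
Step 3: AAAAAAAAE  (used choices [])

Answer: AAAAAAAAE


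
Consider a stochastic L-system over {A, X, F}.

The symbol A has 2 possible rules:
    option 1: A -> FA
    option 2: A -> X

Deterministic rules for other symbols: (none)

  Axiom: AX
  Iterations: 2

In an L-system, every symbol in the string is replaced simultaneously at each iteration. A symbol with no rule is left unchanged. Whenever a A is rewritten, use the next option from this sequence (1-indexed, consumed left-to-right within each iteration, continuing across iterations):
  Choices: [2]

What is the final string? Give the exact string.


Step 0: AX
Step 1: XX  (used choices [2])
Step 2: XX  (used choices [])

Answer: XX


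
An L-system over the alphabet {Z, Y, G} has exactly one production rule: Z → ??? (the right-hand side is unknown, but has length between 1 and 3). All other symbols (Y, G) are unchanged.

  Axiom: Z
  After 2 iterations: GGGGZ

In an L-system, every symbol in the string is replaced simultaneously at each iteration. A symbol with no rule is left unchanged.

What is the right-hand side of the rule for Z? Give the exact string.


Answer: GGZ

Derivation:
Trying Z → GGZ:
  Step 0: Z
  Step 1: GGZ
  Step 2: GGGGZ
Matches the given result.


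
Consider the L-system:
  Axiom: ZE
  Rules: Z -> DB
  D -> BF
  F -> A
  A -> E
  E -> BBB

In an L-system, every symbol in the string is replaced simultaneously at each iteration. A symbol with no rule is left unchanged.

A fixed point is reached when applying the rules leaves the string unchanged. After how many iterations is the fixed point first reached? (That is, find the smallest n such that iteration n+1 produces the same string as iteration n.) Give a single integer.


Answer: 5

Derivation:
Step 0: ZE
Step 1: DBBBB
Step 2: BFBBBB
Step 3: BABBBB
Step 4: BEBBBB
Step 5: BBBBBBBB
Step 6: BBBBBBBB  (unchanged — fixed point at step 5)


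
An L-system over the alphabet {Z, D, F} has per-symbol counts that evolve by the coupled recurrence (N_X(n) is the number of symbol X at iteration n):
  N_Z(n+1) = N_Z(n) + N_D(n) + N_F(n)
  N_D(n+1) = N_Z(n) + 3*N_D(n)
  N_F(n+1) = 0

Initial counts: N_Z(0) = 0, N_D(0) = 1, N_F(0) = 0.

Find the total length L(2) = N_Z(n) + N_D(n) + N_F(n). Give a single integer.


Answer: 14

Derivation:
Step 0: N_Z=0, N_D=1, N_F=0, L=1
Step 1: N_Z=1, N_D=3, N_F=0, L=4
Step 2: N_Z=4, N_D=10, N_F=0, L=14


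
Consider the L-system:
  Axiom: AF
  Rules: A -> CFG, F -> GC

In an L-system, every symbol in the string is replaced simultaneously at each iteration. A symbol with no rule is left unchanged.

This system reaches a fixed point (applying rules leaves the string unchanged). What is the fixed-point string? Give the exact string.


Answer: CGCGGC

Derivation:
Step 0: AF
Step 1: CFGGC
Step 2: CGCGGC
Step 3: CGCGGC  (unchanged — fixed point at step 2)


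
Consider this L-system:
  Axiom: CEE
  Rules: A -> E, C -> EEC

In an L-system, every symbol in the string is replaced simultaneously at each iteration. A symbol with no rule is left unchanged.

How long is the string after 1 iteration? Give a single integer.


Step 0: length = 3
Step 1: length = 5

Answer: 5


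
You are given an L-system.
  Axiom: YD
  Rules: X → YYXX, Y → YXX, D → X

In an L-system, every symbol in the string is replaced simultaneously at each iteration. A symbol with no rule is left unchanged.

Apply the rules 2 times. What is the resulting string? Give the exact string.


Answer: YXXYYXXYYXXYYXX

Derivation:
Step 0: YD
Step 1: YXXX
Step 2: YXXYYXXYYXXYYXX


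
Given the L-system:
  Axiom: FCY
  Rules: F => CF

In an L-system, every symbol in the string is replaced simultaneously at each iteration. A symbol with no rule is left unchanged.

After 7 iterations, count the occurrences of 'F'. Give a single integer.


Step 0: FCY  (1 'F')
Step 1: CFCY  (1 'F')
Step 2: CCFCY  (1 'F')
Step 3: CCCFCY  (1 'F')
Step 4: CCCCFCY  (1 'F')
Step 5: CCCCCFCY  (1 'F')
Step 6: CCCCCCFCY  (1 'F')
Step 7: CCCCCCCFCY  (1 'F')

Answer: 1


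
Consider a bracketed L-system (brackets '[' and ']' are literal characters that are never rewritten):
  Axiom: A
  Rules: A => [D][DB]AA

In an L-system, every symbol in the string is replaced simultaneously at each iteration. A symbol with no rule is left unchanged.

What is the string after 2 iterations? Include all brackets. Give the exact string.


Answer: [D][DB][D][DB]AA[D][DB]AA

Derivation:
Step 0: A
Step 1: [D][DB]AA
Step 2: [D][DB][D][DB]AA[D][DB]AA


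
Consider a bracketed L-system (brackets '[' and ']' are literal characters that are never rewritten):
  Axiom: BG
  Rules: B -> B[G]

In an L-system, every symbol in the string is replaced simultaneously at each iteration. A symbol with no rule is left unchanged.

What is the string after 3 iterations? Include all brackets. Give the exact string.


Answer: B[G][G][G]G

Derivation:
Step 0: BG
Step 1: B[G]G
Step 2: B[G][G]G
Step 3: B[G][G][G]G


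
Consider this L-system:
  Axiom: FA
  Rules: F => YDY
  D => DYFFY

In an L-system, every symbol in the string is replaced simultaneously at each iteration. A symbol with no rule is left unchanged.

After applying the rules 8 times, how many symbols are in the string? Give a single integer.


Answer: 512

Derivation:
Step 0: length = 2
Step 1: length = 4
Step 2: length = 8
Step 3: length = 16
Step 4: length = 32
Step 5: length = 64
Step 6: length = 128
Step 7: length = 256
Step 8: length = 512


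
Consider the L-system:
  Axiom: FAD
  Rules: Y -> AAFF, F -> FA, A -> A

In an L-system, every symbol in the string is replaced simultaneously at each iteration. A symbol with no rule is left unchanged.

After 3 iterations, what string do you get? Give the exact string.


Answer: FAAAAD

Derivation:
Step 0: FAD
Step 1: FAAD
Step 2: FAAAD
Step 3: FAAAAD


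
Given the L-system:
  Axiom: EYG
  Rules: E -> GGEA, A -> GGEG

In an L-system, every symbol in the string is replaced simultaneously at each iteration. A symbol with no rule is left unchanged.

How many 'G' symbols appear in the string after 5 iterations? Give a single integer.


Answer: 46

Derivation:
Step 0: EYG  (1 'G')
Step 1: GGEAYG  (3 'G')
Step 2: GGGGEAGGEGYG  (8 'G')
Step 3: GGGGGGEAGGEGGGGGEAGYG  (15 'G')
Step 4: GGGGGGGGEAGGEGGGGGEAGGGGGGGEAGGEGGYG  (27 'G')
Step 5: GGGGGGGGGGEAGGEGGGGGEAGGGGGGGEAGGEGGGGGGGGGGEAGGEGGGGGEAGGYG  (46 'G')


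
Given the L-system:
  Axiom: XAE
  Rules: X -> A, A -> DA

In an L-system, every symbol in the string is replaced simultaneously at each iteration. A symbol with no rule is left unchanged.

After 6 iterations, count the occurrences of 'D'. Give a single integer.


Step 0: XAE  (0 'D')
Step 1: ADAE  (1 'D')
Step 2: DADDAE  (3 'D')
Step 3: DDADDDAE  (5 'D')
Step 4: DDDADDDDAE  (7 'D')
Step 5: DDDDADDDDDAE  (9 'D')
Step 6: DDDDDADDDDDDAE  (11 'D')

Answer: 11


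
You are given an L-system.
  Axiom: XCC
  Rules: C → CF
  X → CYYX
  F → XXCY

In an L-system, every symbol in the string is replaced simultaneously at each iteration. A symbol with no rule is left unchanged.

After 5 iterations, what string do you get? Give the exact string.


Step 0: XCC
Step 1: CYYXCFCF
Step 2: CFYYCYYXCFXXCYCFXXCY
Step 3: CFXXCYYYCFYYCYYXCFXXCYCYYXCYYXCFYCFXXCYCYYXCYYXCFY
Step 4: CFXXCYCYYXCYYXCFYYYCFXXCYYYCFYYCYYXCFXXCYCYYXCYYXCFYCFYYCYYXCFYYCYYXCFXXCYYCFXXCYCYYXCYYXCFYCFYYCYYXCFYYCYYXCFXXCYY
Step 5: CFXXCYCYYXCYYXCFYCFYYCYYXCFYYCYYXCFXXCYYYYCFXXCYCYYXCYYXCFYYYCFXXCYYYCFYYCYYXCFXXCYCYYXCYYXCFYCFYYCYYXCFYYCYYXCFXXCYYCFXXCYYYCFYYCYYXCFXXCYYYCFYYCYYXCFXXCYCYYXCYYXCFYYCFXXCYCYYXCYYXCFYCFYYCYYXCFYYCYYXCFXXCYYCFXXCYYYCFYYCYYXCFXXCYYYCFYYCYYXCFXXCYCYYXCYYXCFYY

Answer: CFXXCYCYYXCYYXCFYCFYYCYYXCFYYCYYXCFXXCYYYYCFXXCYCYYXCYYXCFYYYCFXXCYYYCFYYCYYXCFXXCYCYYXCYYXCFYCFYYCYYXCFYYCYYXCFXXCYYCFXXCYYYCFYYCYYXCFXXCYYYCFYYCYYXCFXXCYCYYXCYYXCFYYCFXXCYCYYXCYYXCFYCFYYCYYXCFYYCYYXCFXXCYYCFXXCYYYCFYYCYYXCFXXCYYYCFYYCYYXCFXXCYCYYXCYYXCFYY


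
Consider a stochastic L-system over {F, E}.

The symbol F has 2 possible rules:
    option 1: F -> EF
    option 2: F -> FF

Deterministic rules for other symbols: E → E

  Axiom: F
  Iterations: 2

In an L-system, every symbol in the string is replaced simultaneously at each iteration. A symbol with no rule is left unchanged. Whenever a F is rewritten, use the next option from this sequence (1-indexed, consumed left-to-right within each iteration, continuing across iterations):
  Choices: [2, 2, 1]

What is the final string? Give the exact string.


Step 0: F
Step 1: FF  (used choices [2])
Step 2: FFEF  (used choices [2, 1])

Answer: FFEF


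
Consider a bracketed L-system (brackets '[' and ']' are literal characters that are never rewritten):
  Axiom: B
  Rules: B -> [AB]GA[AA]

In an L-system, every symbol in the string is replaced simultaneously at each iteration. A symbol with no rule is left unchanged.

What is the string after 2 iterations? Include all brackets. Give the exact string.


Step 0: B
Step 1: [AB]GA[AA]
Step 2: [A[AB]GA[AA]]GA[AA]

Answer: [A[AB]GA[AA]]GA[AA]


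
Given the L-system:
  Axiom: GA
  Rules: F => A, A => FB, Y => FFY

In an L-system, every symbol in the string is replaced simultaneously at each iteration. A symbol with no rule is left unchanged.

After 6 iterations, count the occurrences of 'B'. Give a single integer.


Step 0: GA  (0 'B')
Step 1: GFB  (1 'B')
Step 2: GAB  (1 'B')
Step 3: GFBB  (2 'B')
Step 4: GABB  (2 'B')
Step 5: GFBBB  (3 'B')
Step 6: GABBB  (3 'B')

Answer: 3


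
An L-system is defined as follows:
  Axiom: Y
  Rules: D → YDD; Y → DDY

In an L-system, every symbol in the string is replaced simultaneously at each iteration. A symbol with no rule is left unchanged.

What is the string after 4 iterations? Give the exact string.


Answer: YDDYDDDDYDDYYDDYDDDDYYDDYDDYDDYDDDDYDDYYDDYDDDDYYDDYDDDDYYDDYDDDDYYDDYDDYDDYDDDDY

Derivation:
Step 0: Y
Step 1: DDY
Step 2: YDDYDDDDY
Step 3: DDYYDDYDDDDYYDDYDDYDDYDDDDY
Step 4: YDDYDDDDYDDYYDDYDDDDYYDDYDDYDDYDDDDYDDYYDDYDDDDYYDDYDDDDYYDDYDDDDYYDDYDDYDDYDDDDY


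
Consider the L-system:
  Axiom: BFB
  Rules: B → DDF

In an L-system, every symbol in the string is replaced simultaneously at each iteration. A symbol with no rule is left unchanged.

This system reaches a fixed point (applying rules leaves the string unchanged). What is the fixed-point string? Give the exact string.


Answer: DDFFDDF

Derivation:
Step 0: BFB
Step 1: DDFFDDF
Step 2: DDFFDDF  (unchanged — fixed point at step 1)


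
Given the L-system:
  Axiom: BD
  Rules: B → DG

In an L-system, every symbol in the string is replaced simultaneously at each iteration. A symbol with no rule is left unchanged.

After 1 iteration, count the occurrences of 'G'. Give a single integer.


Step 0: BD  (0 'G')
Step 1: DGD  (1 'G')

Answer: 1


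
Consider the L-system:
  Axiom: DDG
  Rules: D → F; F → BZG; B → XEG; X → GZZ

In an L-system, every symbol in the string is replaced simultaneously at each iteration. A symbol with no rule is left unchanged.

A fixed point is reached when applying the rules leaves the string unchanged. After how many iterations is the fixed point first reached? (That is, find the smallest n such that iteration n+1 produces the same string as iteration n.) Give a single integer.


Answer: 4

Derivation:
Step 0: DDG
Step 1: FFG
Step 2: BZGBZGG
Step 3: XEGZGXEGZGG
Step 4: GZZEGZGGZZEGZGG
Step 5: GZZEGZGGZZEGZGG  (unchanged — fixed point at step 4)


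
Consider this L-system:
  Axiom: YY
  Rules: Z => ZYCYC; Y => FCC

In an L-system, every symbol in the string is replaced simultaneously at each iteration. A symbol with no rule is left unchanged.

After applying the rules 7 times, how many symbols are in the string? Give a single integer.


Step 0: length = 2
Step 1: length = 6
Step 2: length = 6
Step 3: length = 6
Step 4: length = 6
Step 5: length = 6
Step 6: length = 6
Step 7: length = 6

Answer: 6


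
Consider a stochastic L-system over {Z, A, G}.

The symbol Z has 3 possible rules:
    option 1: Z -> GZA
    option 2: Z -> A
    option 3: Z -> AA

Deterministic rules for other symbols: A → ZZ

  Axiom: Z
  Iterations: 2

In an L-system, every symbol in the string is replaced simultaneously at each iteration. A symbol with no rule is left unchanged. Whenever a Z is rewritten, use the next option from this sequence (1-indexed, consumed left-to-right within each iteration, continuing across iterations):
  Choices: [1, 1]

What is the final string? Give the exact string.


Answer: GGZAZZ

Derivation:
Step 0: Z
Step 1: GZA  (used choices [1])
Step 2: GGZAZZ  (used choices [1])


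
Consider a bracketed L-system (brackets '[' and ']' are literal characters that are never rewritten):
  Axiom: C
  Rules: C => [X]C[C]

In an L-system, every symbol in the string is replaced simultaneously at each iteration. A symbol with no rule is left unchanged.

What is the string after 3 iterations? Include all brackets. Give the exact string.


Step 0: C
Step 1: [X]C[C]
Step 2: [X][X]C[C][[X]C[C]]
Step 3: [X][X][X]C[C][[X]C[C]][[X][X]C[C][[X]C[C]]]

Answer: [X][X][X]C[C][[X]C[C]][[X][X]C[C][[X]C[C]]]


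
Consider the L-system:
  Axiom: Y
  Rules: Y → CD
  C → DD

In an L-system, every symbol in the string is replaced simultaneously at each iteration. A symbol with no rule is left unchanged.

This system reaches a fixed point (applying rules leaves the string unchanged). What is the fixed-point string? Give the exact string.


Step 0: Y
Step 1: CD
Step 2: DDD
Step 3: DDD  (unchanged — fixed point at step 2)

Answer: DDD


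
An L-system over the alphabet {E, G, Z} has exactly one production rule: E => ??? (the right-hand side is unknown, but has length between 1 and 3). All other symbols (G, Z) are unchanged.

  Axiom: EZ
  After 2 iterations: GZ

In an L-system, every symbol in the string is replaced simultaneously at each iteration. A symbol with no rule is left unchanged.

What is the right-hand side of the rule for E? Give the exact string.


Trying E => G:
  Step 0: EZ
  Step 1: GZ
  Step 2: GZ
Matches the given result.

Answer: G


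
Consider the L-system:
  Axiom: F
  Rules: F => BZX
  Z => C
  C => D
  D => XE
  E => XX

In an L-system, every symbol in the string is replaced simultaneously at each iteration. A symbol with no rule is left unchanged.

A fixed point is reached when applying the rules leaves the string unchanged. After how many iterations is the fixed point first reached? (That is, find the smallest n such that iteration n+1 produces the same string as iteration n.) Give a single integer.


Answer: 5

Derivation:
Step 0: F
Step 1: BZX
Step 2: BCX
Step 3: BDX
Step 4: BXEX
Step 5: BXXXX
Step 6: BXXXX  (unchanged — fixed point at step 5)


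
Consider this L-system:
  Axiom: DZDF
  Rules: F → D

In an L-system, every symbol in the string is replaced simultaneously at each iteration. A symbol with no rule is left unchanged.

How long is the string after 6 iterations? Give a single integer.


Answer: 4

Derivation:
Step 0: length = 4
Step 1: length = 4
Step 2: length = 4
Step 3: length = 4
Step 4: length = 4
Step 5: length = 4
Step 6: length = 4


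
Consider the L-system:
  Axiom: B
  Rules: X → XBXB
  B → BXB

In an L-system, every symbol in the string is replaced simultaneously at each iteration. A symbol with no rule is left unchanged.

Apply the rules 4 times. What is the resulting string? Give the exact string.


Answer: BXBXBXBBXBXBXBBXBXBXBBXBBXBXBXBBXBXBXBBXBXBXBBXBBXBXBXBBXBXBXBBXBXBXBBXBBXBXBXBBXBBXBXBXBBXBXBXBBXBXBXBBXBBXBXBXBBXB

Derivation:
Step 0: B
Step 1: BXB
Step 2: BXBXBXBBXB
Step 3: BXBXBXBBXBXBXBBXBXBXBBXBBXBXBXBBXB
Step 4: BXBXBXBBXBXBXBBXBXBXBBXBBXBXBXBBXBXBXBBXBXBXBBXBBXBXBXBBXBXBXBBXBXBXBBXBBXBXBXBBXBBXBXBXBBXBXBXBBXBXBXBBXBBXBXBXBBXB


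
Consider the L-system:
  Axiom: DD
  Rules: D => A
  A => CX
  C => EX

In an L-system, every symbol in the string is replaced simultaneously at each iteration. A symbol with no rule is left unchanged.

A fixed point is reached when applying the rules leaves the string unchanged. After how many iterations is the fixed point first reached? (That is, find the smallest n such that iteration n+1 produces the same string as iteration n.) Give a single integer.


Step 0: DD
Step 1: AA
Step 2: CXCX
Step 3: EXXEXX
Step 4: EXXEXX  (unchanged — fixed point at step 3)

Answer: 3


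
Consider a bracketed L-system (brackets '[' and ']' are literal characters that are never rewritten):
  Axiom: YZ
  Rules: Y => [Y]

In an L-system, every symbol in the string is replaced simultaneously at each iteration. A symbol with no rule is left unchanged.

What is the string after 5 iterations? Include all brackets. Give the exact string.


Step 0: YZ
Step 1: [Y]Z
Step 2: [[Y]]Z
Step 3: [[[Y]]]Z
Step 4: [[[[Y]]]]Z
Step 5: [[[[[Y]]]]]Z

Answer: [[[[[Y]]]]]Z


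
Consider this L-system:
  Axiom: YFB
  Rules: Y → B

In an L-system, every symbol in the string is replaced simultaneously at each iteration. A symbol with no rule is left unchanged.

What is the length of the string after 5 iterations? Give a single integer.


Answer: 3

Derivation:
Step 0: length = 3
Step 1: length = 3
Step 2: length = 3
Step 3: length = 3
Step 4: length = 3
Step 5: length = 3


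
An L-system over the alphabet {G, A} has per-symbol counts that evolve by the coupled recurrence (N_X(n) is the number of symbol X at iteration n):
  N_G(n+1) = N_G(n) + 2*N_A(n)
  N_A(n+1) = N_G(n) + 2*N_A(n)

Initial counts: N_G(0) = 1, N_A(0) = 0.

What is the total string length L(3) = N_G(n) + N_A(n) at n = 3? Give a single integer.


Answer: 18

Derivation:
Step 0: N_G=1, N_A=0, L=1
Step 1: N_G=1, N_A=1, L=2
Step 2: N_G=3, N_A=3, L=6
Step 3: N_G=9, N_A=9, L=18


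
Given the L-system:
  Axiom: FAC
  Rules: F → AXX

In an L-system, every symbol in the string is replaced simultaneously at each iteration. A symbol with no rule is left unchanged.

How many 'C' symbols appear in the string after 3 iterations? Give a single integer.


Answer: 1

Derivation:
Step 0: FAC  (1 'C')
Step 1: AXXAC  (1 'C')
Step 2: AXXAC  (1 'C')
Step 3: AXXAC  (1 'C')


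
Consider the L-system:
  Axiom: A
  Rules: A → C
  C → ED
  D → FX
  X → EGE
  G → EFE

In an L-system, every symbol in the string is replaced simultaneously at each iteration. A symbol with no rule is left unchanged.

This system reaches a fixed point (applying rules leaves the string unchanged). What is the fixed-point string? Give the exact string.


Step 0: A
Step 1: C
Step 2: ED
Step 3: EFX
Step 4: EFEGE
Step 5: EFEEFEE
Step 6: EFEEFEE  (unchanged — fixed point at step 5)

Answer: EFEEFEE


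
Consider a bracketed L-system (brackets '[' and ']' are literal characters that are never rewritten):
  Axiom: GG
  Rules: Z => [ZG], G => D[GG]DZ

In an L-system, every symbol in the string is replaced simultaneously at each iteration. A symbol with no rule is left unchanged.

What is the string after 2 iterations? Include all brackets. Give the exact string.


Step 0: GG
Step 1: D[GG]DZD[GG]DZ
Step 2: D[D[GG]DZD[GG]DZ]D[ZG]D[D[GG]DZD[GG]DZ]D[ZG]

Answer: D[D[GG]DZD[GG]DZ]D[ZG]D[D[GG]DZD[GG]DZ]D[ZG]


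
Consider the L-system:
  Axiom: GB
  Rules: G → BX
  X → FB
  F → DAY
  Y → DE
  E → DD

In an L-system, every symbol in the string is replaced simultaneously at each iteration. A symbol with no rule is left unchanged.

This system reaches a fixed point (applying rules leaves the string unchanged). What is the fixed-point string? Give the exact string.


Answer: BDADDDBB

Derivation:
Step 0: GB
Step 1: BXB
Step 2: BFBB
Step 3: BDAYBB
Step 4: BDADEBB
Step 5: BDADDDBB
Step 6: BDADDDBB  (unchanged — fixed point at step 5)


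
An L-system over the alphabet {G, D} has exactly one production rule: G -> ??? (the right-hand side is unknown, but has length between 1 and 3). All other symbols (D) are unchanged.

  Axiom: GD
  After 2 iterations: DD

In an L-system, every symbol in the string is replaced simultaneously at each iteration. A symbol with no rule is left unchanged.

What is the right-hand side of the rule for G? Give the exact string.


Answer: D

Derivation:
Trying G -> D:
  Step 0: GD
  Step 1: DD
  Step 2: DD
Matches the given result.


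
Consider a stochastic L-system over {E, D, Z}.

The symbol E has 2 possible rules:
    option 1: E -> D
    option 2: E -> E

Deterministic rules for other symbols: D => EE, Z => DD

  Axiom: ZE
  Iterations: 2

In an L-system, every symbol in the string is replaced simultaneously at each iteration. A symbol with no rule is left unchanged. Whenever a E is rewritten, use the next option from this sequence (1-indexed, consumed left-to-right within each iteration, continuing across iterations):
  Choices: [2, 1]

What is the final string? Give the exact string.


Step 0: ZE
Step 1: DDE  (used choices [2])
Step 2: EEEED  (used choices [1])

Answer: EEEED


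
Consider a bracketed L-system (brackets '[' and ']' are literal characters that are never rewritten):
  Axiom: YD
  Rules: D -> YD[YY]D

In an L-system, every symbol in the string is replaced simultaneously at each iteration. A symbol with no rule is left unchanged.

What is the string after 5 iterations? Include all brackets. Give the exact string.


Step 0: YD
Step 1: YYD[YY]D
Step 2: YYYD[YY]D[YY]YD[YY]D
Step 3: YYYYD[YY]D[YY]YD[YY]D[YY]YYD[YY]D[YY]YD[YY]D
Step 4: YYYYYD[YY]D[YY]YD[YY]D[YY]YYD[YY]D[YY]YD[YY]D[YY]YYYD[YY]D[YY]YD[YY]D[YY]YYD[YY]D[YY]YD[YY]D
Step 5: YYYYYYD[YY]D[YY]YD[YY]D[YY]YYD[YY]D[YY]YD[YY]D[YY]YYYD[YY]D[YY]YD[YY]D[YY]YYD[YY]D[YY]YD[YY]D[YY]YYYYD[YY]D[YY]YD[YY]D[YY]YYD[YY]D[YY]YD[YY]D[YY]YYYD[YY]D[YY]YD[YY]D[YY]YYD[YY]D[YY]YD[YY]D

Answer: YYYYYYD[YY]D[YY]YD[YY]D[YY]YYD[YY]D[YY]YD[YY]D[YY]YYYD[YY]D[YY]YD[YY]D[YY]YYD[YY]D[YY]YD[YY]D[YY]YYYYD[YY]D[YY]YD[YY]D[YY]YYD[YY]D[YY]YD[YY]D[YY]YYYD[YY]D[YY]YD[YY]D[YY]YYD[YY]D[YY]YD[YY]D


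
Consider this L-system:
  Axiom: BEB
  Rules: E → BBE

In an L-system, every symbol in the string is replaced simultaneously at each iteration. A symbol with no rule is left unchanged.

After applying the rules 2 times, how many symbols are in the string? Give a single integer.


Answer: 7

Derivation:
Step 0: length = 3
Step 1: length = 5
Step 2: length = 7


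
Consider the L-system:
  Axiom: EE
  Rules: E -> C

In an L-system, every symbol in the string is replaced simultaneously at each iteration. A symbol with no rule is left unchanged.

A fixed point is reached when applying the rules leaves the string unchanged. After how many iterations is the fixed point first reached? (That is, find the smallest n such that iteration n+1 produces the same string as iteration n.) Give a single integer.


Answer: 1

Derivation:
Step 0: EE
Step 1: CC
Step 2: CC  (unchanged — fixed point at step 1)


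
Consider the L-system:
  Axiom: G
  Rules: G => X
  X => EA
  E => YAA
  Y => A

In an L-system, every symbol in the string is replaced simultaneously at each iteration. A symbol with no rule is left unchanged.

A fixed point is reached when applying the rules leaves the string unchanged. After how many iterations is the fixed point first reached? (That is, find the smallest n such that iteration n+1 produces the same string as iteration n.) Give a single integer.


Step 0: G
Step 1: X
Step 2: EA
Step 3: YAAA
Step 4: AAAA
Step 5: AAAA  (unchanged — fixed point at step 4)

Answer: 4


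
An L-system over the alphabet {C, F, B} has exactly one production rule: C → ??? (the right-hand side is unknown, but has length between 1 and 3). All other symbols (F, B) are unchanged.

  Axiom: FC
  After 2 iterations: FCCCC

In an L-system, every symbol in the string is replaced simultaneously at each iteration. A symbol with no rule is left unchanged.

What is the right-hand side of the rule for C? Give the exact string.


Answer: CC

Derivation:
Trying C → CC:
  Step 0: FC
  Step 1: FCC
  Step 2: FCCCC
Matches the given result.


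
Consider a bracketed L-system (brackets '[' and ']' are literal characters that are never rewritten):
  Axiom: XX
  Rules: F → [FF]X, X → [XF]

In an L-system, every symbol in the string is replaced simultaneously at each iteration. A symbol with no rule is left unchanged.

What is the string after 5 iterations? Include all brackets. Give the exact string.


Answer: [[[[[XF][FF]X][[FF]X[FF]X][XF]][[[FF]X[FF]X][XF][[FF]X[FF]X][XF]][[XF][FF]X]][[[[FF]X[FF]X][XF][[FF]X[FF]X][XF]][[XF][FF]X][[[FF]X[FF]X][XF][[FF]X[FF]X][XF]][[XF][FF]X]][[[XF][FF]X][[FF]X[FF]X][XF]]][[[[[XF][FF]X][[FF]X[FF]X][XF]][[[FF]X[FF]X][XF][[FF]X[FF]X][XF]][[XF][FF]X]][[[[FF]X[FF]X][XF][[FF]X[FF]X][XF]][[XF][FF]X][[[FF]X[FF]X][XF][[FF]X[FF]X][XF]][[XF][FF]X]][[[XF][FF]X][[FF]X[FF]X][XF]]]

Derivation:
Step 0: XX
Step 1: [XF][XF]
Step 2: [[XF][FF]X][[XF][FF]X]
Step 3: [[[XF][FF]X][[FF]X[FF]X][XF]][[[XF][FF]X][[FF]X[FF]X][XF]]
Step 4: [[[[XF][FF]X][[FF]X[FF]X][XF]][[[FF]X[FF]X][XF][[FF]X[FF]X][XF]][[XF][FF]X]][[[[XF][FF]X][[FF]X[FF]X][XF]][[[FF]X[FF]X][XF][[FF]X[FF]X][XF]][[XF][FF]X]]
Step 5: [[[[[XF][FF]X][[FF]X[FF]X][XF]][[[FF]X[FF]X][XF][[FF]X[FF]X][XF]][[XF][FF]X]][[[[FF]X[FF]X][XF][[FF]X[FF]X][XF]][[XF][FF]X][[[FF]X[FF]X][XF][[FF]X[FF]X][XF]][[XF][FF]X]][[[XF][FF]X][[FF]X[FF]X][XF]]][[[[[XF][FF]X][[FF]X[FF]X][XF]][[[FF]X[FF]X][XF][[FF]X[FF]X][XF]][[XF][FF]X]][[[[FF]X[FF]X][XF][[FF]X[FF]X][XF]][[XF][FF]X][[[FF]X[FF]X][XF][[FF]X[FF]X][XF]][[XF][FF]X]][[[XF][FF]X][[FF]X[FF]X][XF]]]


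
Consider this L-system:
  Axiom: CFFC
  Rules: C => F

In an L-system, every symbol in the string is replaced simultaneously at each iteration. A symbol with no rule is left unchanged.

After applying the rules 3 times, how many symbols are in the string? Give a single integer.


Answer: 4

Derivation:
Step 0: length = 4
Step 1: length = 4
Step 2: length = 4
Step 3: length = 4


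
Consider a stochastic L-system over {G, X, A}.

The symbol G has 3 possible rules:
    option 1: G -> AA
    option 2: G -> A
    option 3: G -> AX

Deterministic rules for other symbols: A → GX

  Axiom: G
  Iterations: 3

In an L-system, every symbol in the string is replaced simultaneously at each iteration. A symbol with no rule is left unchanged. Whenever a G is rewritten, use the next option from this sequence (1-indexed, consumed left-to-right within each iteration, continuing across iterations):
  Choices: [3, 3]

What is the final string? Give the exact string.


Answer: AXXX

Derivation:
Step 0: G
Step 1: AX  (used choices [3])
Step 2: GXX  (used choices [])
Step 3: AXXX  (used choices [3])


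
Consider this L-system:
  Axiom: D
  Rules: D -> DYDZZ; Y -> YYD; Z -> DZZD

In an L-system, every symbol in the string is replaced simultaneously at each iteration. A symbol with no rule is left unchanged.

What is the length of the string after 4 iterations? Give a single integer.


Answer: 377

Derivation:
Step 0: length = 1
Step 1: length = 5
Step 2: length = 21
Step 3: length = 89
Step 4: length = 377


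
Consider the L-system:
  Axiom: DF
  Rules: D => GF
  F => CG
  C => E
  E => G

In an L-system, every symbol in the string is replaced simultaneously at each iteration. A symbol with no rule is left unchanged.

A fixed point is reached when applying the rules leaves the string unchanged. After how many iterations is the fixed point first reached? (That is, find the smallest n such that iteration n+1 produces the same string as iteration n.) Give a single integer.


Step 0: DF
Step 1: GFCG
Step 2: GCGEG
Step 3: GEGGG
Step 4: GGGGG
Step 5: GGGGG  (unchanged — fixed point at step 4)

Answer: 4


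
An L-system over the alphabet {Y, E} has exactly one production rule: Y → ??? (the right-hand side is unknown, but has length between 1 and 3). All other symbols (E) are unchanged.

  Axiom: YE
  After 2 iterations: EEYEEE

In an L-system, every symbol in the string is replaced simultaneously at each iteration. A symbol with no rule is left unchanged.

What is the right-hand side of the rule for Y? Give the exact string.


Trying Y → EYE:
  Step 0: YE
  Step 1: EYEE
  Step 2: EEYEEE
Matches the given result.

Answer: EYE


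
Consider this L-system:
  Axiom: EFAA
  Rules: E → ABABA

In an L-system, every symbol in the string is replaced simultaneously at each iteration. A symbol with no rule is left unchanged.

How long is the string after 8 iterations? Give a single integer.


Answer: 8

Derivation:
Step 0: length = 4
Step 1: length = 8
Step 2: length = 8
Step 3: length = 8
Step 4: length = 8
Step 5: length = 8
Step 6: length = 8
Step 7: length = 8
Step 8: length = 8


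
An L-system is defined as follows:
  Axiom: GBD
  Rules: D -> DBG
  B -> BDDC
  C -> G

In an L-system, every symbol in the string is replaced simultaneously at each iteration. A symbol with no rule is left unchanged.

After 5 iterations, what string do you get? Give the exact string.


Step 0: GBD
Step 1: GBDDCDBG
Step 2: GBDDCDBGDBGGDBGBDDCG
Step 3: GBDDCDBGDBGGDBGBDDCGDBGBDDCGGDBGBDDCGBDDCDBGDBGGG
Step 4: GBDDCDBGDBGGDBGBDDCGDBGBDDCGGDBGBDDCGBDDCDBGDBGGGDBGBDDCGBDDCDBGDBGGGGDBGBDDCGBDDCDBGDBGGGBDDCDBGDBGGDBGBDDCGDBGBDDCGGG
Step 5: GBDDCDBGDBGGDBGBDDCGDBGBDDCGGDBGBDDCGBDDCDBGDBGGGDBGBDDCGBDDCDBGDBGGGGDBGBDDCGBDDCDBGDBGGGBDDCDBGDBGGDBGBDDCGDBGBDDCGGGDBGBDDCGBDDCDBGDBGGGBDDCDBGDBGGDBGBDDCGDBGBDDCGGGGDBGBDDCGBDDCDBGDBGGGBDDCDBGDBGGDBGBDDCGDBGBDDCGGGBDDCDBGDBGGDBGBDDCGDBGBDDCGGDBGBDDCGBDDCDBGDBGGGDBGBDDCGBDDCDBGDBGGGGG

Answer: GBDDCDBGDBGGDBGBDDCGDBGBDDCGGDBGBDDCGBDDCDBGDBGGGDBGBDDCGBDDCDBGDBGGGGDBGBDDCGBDDCDBGDBGGGBDDCDBGDBGGDBGBDDCGDBGBDDCGGGDBGBDDCGBDDCDBGDBGGGBDDCDBGDBGGDBGBDDCGDBGBDDCGGGGDBGBDDCGBDDCDBGDBGGGBDDCDBGDBGGDBGBDDCGDBGBDDCGGGBDDCDBGDBGGDBGBDDCGDBGBDDCGGDBGBDDCGBDDCDBGDBGGGDBGBDDCGBDDCDBGDBGGGGG


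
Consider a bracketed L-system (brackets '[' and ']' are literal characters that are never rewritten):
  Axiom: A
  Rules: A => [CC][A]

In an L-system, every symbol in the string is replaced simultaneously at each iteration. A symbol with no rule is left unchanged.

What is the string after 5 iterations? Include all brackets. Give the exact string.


Step 0: A
Step 1: [CC][A]
Step 2: [CC][[CC][A]]
Step 3: [CC][[CC][[CC][A]]]
Step 4: [CC][[CC][[CC][[CC][A]]]]
Step 5: [CC][[CC][[CC][[CC][[CC][A]]]]]

Answer: [CC][[CC][[CC][[CC][[CC][A]]]]]


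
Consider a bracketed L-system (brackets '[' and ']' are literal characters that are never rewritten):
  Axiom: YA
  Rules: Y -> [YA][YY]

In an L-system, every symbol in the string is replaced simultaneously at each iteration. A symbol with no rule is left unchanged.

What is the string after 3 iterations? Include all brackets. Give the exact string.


Step 0: YA
Step 1: [YA][YY]A
Step 2: [[YA][YY]A][[YA][YY][YA][YY]]A
Step 3: [[[YA][YY]A][[YA][YY][YA][YY]]A][[[YA][YY]A][[YA][YY][YA][YY]][[YA][YY]A][[YA][YY][YA][YY]]]A

Answer: [[[YA][YY]A][[YA][YY][YA][YY]]A][[[YA][YY]A][[YA][YY][YA][YY]][[YA][YY]A][[YA][YY][YA][YY]]]A


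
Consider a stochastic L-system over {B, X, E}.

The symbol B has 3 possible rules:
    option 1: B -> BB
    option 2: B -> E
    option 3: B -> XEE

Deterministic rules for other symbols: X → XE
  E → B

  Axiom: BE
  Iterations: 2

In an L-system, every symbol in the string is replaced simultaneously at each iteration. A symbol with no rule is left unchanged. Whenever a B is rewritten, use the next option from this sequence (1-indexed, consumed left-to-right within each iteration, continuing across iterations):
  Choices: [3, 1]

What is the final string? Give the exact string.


Answer: XEBBBB

Derivation:
Step 0: BE
Step 1: XEEB  (used choices [3])
Step 2: XEBBBB  (used choices [1])


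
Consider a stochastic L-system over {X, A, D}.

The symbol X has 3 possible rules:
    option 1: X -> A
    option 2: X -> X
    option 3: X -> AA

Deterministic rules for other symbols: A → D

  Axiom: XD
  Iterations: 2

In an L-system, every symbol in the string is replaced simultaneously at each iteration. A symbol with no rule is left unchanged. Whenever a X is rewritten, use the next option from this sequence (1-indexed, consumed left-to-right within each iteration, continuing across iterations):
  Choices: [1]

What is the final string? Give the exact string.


Answer: DD

Derivation:
Step 0: XD
Step 1: AD  (used choices [1])
Step 2: DD  (used choices [])


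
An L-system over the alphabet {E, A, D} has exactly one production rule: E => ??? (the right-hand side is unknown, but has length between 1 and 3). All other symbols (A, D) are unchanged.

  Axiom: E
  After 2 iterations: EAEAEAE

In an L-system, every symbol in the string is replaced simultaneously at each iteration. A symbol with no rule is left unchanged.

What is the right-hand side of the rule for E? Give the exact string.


Answer: EAE

Derivation:
Trying E => EAE:
  Step 0: E
  Step 1: EAE
  Step 2: EAEAEAE
Matches the given result.


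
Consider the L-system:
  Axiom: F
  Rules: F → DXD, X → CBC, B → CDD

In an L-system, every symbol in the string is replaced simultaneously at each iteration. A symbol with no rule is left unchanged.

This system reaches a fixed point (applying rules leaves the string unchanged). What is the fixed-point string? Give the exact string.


Answer: DCCDDCD

Derivation:
Step 0: F
Step 1: DXD
Step 2: DCBCD
Step 3: DCCDDCD
Step 4: DCCDDCD  (unchanged — fixed point at step 3)


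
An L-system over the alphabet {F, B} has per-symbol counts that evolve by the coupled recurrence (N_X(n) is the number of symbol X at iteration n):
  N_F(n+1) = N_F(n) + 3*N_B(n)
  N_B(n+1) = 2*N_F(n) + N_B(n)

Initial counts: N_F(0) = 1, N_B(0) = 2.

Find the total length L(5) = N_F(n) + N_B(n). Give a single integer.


Step 0: N_F=1, N_B=2, L=3
Step 1: N_F=7, N_B=4, L=11
Step 2: N_F=19, N_B=18, L=37
Step 3: N_F=73, N_B=56, L=129
Step 4: N_F=241, N_B=202, L=443
Step 5: N_F=847, N_B=684, L=1531

Answer: 1531
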